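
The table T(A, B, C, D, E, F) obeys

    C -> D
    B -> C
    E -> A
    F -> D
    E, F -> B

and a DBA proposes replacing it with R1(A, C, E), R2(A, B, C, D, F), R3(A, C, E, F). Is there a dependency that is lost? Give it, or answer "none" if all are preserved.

Check E, F → B: no single fragment contains all of {B, E, F}, and the restricted closure of {E, F} across the fragments never reaches {B}.
C → D is preserved.
B → C is preserved.
E → A is preserved.
F → D is preserved.

E, F -> B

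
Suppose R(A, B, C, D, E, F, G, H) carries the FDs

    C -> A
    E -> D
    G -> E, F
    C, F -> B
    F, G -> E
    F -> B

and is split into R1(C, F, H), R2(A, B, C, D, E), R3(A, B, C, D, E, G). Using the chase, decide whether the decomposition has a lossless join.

Chase test. Columns are A, B, C, D, E, F, G, H; row i has aⱼ where attribute j ∈ Ri, else bᵢⱼ.
Initial tableau (one row per fragment):
  row 1: b11 b12 a3 b14 b15 a6 b17 a8
  row 2: a1 a2 a3 a4 a5 b26 b27 b28
  row 3: a1 a2 a3 a4 a5 b36 a7 b38
Rows 1 and 2 agree on C; apply C→A and equate their A entries.
No row becomes fully distinguished — the join is lossy.

No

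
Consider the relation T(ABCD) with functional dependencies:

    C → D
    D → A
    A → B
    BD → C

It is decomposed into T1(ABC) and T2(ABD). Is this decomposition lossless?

No

Common attributes: T1 ∩ T2 = {AB}.
No dependency enlarges {AB}, so (AB)⁺ = {AB}.
The closure contains neither all of T1 = {ABC} nor all of T2 = {ABD}, so the common attributes are not a superkey of either fragment. The join is lossy.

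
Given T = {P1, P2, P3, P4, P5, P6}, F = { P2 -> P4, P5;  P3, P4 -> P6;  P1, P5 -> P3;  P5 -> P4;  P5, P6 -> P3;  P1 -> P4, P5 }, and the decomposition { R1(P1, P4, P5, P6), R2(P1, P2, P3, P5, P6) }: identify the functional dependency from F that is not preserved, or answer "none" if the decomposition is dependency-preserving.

Check P3, P4 → P6: no single fragment contains all of {P3, P4, P6}, and the restricted closure of {P3, P4} across the fragments never reaches {P6}.
P2 → P4, P5 is preserved.
P1, P5 → P3 is preserved.
P5 → P4 is preserved.
P5, P6 → P3 is preserved.
P1 → P4, P5 is preserved.

P3, P4 -> P6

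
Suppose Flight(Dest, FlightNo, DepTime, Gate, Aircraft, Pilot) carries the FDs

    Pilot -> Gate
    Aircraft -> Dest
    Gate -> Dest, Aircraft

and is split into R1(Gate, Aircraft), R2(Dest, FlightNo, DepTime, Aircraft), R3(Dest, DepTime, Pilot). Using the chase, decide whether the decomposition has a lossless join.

Chase test. Columns are Dest, FlightNo, DepTime, Gate, Aircraft, Pilot; row i has aⱼ where attribute j ∈ Ri, else bᵢⱼ.
Initial tableau (one row per fragment):
  row 1: b11 b12 b13 a4 a5 b16
  row 2: a1 a2 a3 b24 a5 b26
  row 3: a1 b32 a3 b34 b35 a6
Rows 1 and 2 agree on Aircraft; apply Aircraft→Dest and equate their Dest entries.
No row becomes fully distinguished — the join is lossy.

No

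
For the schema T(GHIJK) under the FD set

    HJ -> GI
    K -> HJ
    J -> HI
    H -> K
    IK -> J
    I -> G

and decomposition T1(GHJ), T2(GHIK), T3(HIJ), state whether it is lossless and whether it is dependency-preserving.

Lossless test (chase): Rows 1 and 3 agree on HJ; apply HJ→GI and equate their GI entries. Rows 1 and 2 agree on H; apply H→K and equate their K entries. Rows 1 and 3 agree on H; apply H→K and equate their K entries. Rows 1 and 2 agree on IK; apply IK→J and equate their J entries. Row 1 is now all distinguished symbols — the join is lossless.
Dependency preservation: HJ → GI; K → HJ; IK → J are not contained in any single fragment, but the restricted closure of each left-hand side across the fragments still reaches the right-hand side; the remaining FDs each lie inside some fragment. All dependencies are preserved.

lossless and dependency-preserving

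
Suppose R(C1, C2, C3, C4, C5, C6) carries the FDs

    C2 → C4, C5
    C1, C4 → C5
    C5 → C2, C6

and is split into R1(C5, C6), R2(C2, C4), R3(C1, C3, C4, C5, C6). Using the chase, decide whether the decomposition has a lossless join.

Chase test. Columns are C1, C2, C3, C4, C5, C6; row i has aⱼ where attribute j ∈ Ri, else bᵢⱼ.
Initial tableau (one row per fragment):
  row 1: b11 b12 b13 b14 a5 a6
  row 2: b21 a2 b23 a4 b25 b26
  row 3: a1 b32 a3 a4 a5 a6
Rows 1 and 3 agree on C5; apply C5→C2, C6 and equate their C2, C6 entries.
Rows 1 and 3 agree on C2; apply C2→C4, C5 and equate their C4, C5 entries.
No row becomes fully distinguished — the join is lossy.

No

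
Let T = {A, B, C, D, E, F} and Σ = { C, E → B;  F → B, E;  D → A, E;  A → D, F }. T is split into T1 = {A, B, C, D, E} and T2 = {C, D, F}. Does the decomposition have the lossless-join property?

Yes

Common attributes: T1 ∩ T2 = {C, D}.
Closure of {C, D}: D → A, E applies, adding A, E; A → D, F applies, adding F; C, E → B applies, adding B. So (C, D)⁺ = {A, B, C, D, E, F}.
This closure contains every attribute of T1, so T1 ∩ T2 → T1. The join is lossless.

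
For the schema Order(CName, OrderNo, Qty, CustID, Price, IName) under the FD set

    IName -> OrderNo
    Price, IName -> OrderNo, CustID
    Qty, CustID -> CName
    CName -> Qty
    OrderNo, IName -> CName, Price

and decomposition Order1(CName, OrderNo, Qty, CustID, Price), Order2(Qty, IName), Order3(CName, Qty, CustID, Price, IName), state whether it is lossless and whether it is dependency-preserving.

Lossless test (chase): Rows 2 and 3 agree on IName; apply IName→OrderNo and equate their OrderNo entries. Rows 2 and 3 agree on OrderNo, IName; apply OrderNo, IName→CName, Price and equate their CName, Price entries. Rows 2 and 3 agree on Price, IName; apply Price, IName→OrderNo, CustID and equate their OrderNo, CustID entries. No row becomes fully distinguished — the join is lossy.
Dependency preservation: the restricted closure of {IName} across the fragments never reaches {OrderNo}, so IName → OrderNo cannot be enforced without a join — not preserved.

lossy and not dependency-preserving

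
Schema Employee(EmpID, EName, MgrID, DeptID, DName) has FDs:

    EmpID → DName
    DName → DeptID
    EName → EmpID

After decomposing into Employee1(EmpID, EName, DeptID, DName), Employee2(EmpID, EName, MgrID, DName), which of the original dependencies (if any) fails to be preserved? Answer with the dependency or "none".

EmpID → DName lies within Employee1.
DName → DeptID lies within Employee1.
EName → EmpID lies within Employee1.
Every dependency is enforceable on the fragments, so the decomposition is dependency-preserving.

none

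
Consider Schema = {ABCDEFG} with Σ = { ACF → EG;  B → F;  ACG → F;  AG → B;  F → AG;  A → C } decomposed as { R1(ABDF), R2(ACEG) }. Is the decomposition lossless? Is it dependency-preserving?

lossy and not dependency-preserving

Lossless test: (A)⁺ = {AC}, which is a superkey of neither fragment — lossy.
Dependency preservation: the restricted closure of {ACF} across the fragments never reaches {EG}, so ACF → EG cannot be enforced without a join — not preserved.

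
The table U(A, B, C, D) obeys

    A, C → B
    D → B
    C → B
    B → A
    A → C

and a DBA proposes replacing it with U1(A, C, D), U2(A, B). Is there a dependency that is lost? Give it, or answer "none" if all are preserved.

A, C → B: restricted closure across fragments reaches B.
D → B: restricted closure across fragments reaches B.
C → B: restricted closure across fragments reaches B.
B → A lies within U2.
A → C lies within U1.
Every dependency is enforceable on the fragments, so the decomposition is dependency-preserving.

none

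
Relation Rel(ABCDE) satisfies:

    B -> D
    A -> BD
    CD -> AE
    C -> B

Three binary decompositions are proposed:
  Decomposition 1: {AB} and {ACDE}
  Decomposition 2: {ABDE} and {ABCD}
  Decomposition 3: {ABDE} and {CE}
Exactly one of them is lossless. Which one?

Decomposition 1

Decomposition 1: common = {A}, closure = {ABD} → lossless.
Decomposition 2: common = {ABD}, closure = {ABD} → lossy.
Decomposition 3: common = {E}, closure = {E} → lossy.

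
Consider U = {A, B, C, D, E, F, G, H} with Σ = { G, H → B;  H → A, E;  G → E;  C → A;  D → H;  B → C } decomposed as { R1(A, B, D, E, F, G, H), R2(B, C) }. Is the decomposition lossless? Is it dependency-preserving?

lossless but not dependency-preserving

Lossless test: (B)⁺ = {A, B, C}, which contains all of one fragment — lossless.
Dependency preservation: the restricted closure of {C} across the fragments never reaches {A}, so C → A cannot be enforced without a join — not preserved.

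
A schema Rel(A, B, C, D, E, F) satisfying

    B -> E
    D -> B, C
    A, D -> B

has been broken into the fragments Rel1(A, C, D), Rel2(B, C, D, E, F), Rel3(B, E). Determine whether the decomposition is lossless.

Chase test. Columns are A, B, C, D, E, F; row i has aⱼ where attribute j ∈ Reli, else bᵢⱼ.
Initial tableau (one row per fragment):
  row 1: a1 b12 a3 a4 b15 b16
  row 2: b21 a2 a3 a4 a5 a6
  row 3: b31 a2 b33 b34 a5 b36
Rows 1 and 2 agree on D; apply D→B, C and equate their B, C entries.
Rows 1 and 2 agree on B; apply B→E and equate their E entries.
No row becomes fully distinguished — the join is lossy.

No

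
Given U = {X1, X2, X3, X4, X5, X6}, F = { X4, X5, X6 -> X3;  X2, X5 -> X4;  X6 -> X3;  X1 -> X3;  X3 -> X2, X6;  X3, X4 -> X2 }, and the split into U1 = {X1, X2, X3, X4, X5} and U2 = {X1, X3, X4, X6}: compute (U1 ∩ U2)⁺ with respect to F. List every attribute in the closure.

X1, X2, X3, X4, X6

U1 ∩ U2 = {X1, X3, X4}.
X3 → X2, X6 applies, adding X2, X6
Closure: {X1, X2, X3, X4, X6}.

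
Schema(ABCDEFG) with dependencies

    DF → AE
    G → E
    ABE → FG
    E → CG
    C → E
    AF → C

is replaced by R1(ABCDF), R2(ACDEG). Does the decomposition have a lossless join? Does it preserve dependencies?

lossless and dependency-preserving

Lossless test: (ACD)⁺ = {ACDEG}, which contains all of one fragment — lossless.
Dependency preservation: DF → AE; ABE → FG are not contained in any single fragment, but the restricted closure of each left-hand side across the fragments still reaches the right-hand side; the remaining FDs each lie inside some fragment. All dependencies are preserved.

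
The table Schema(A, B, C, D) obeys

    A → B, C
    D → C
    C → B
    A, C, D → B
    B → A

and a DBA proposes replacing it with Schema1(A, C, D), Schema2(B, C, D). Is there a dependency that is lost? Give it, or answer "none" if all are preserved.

none

A → B, C: restricted closure across fragments reaches B, C.
D → C lies within Schema1.
C → B lies within Schema2.
A, C, D → B: restricted closure across fragments reaches B.
B → A: restricted closure across fragments reaches A.
Every dependency is enforceable on the fragments, so the decomposition is dependency-preserving.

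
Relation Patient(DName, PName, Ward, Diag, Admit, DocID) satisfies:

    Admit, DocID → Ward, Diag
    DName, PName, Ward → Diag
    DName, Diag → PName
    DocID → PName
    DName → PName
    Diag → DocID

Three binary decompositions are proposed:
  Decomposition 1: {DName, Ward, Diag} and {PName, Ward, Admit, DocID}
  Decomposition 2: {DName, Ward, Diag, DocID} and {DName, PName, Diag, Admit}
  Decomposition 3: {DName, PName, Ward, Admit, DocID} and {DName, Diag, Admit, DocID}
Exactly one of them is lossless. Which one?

Decomposition 1: common = {Ward}, closure = {Ward} → lossy.
Decomposition 2: common = {DName, Diag}, closure = {DName, PName, Diag, DocID} → lossy.
Decomposition 3: common = {DName, Admit, DocID}, closure = {DName, PName, Ward, Diag, Admit, DocID} → lossless.

Decomposition 3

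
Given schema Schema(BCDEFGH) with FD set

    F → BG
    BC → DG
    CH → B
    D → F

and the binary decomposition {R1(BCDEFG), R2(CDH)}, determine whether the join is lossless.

Common attributes: R1 ∩ R2 = {CD}.
Closure of {CD}: D → F applies, adding F; F → BG applies, adding BG. So (CD)⁺ = {BCDFG}.
The closure contains neither all of R1 = {BCDEFG} nor all of R2 = {CDH}, so the common attributes are not a superkey of either fragment. The join is lossy.

No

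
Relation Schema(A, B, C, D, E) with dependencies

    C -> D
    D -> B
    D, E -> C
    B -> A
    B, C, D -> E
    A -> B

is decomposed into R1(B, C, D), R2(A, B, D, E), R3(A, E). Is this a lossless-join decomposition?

No

Chase test. Columns are A, B, C, D, E; row i has aⱼ where attribute j ∈ Ri, else bᵢⱼ.
Initial tableau (one row per fragment):
  row 1: b11 a2 a3 a4 b15
  row 2: a1 a2 b23 a4 a5
  row 3: a1 b32 b33 b34 a5
Rows 1 and 2 agree on B; apply B→A and equate their A entries.
Rows 1 and 3 agree on A; apply A→B and equate their B entries.
No row becomes fully distinguished — the join is lossy.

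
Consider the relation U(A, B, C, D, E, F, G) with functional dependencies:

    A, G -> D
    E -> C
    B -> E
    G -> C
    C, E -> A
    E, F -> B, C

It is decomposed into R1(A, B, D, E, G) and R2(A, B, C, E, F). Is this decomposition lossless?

No

Common attributes: R1 ∩ R2 = {A, B, E}.
Closure of {A, B, E}: E → C applies, adding C. So (A, B, E)⁺ = {A, B, C, E}.
The closure contains neither all of R1 = {A, B, D, E, G} nor all of R2 = {A, B, C, E, F}, so the common attributes are not a superkey of either fragment. The join is lossy.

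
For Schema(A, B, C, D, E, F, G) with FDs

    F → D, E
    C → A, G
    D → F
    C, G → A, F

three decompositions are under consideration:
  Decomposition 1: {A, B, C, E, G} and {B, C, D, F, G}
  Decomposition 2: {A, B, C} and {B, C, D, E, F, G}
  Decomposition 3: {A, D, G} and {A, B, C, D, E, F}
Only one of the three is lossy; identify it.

Decomposition 1: common = {B, C, G}, closure = {A, B, C, D, E, F, G} → lossless.
Decomposition 2: common = {B, C}, closure = {A, B, C, D, E, F, G} → lossless.
Decomposition 3: common = {A, D}, closure = {A, D, E, F} → lossy.

Decomposition 3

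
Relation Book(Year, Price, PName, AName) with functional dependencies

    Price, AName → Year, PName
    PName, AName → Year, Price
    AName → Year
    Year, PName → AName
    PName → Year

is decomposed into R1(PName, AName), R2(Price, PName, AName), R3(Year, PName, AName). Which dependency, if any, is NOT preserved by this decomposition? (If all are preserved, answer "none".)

none

Price, AName → Year, PName: restricted closure across fragments reaches Year, PName.
PName, AName → Year, Price: restricted closure across fragments reaches Year, Price.
AName → Year lies within R3.
Year, PName → AName lies within R3.
PName → Year lies within R3.
Every dependency is enforceable on the fragments, so the decomposition is dependency-preserving.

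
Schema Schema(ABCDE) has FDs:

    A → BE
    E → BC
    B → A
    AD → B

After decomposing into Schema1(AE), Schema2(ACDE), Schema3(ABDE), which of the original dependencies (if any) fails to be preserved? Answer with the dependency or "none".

A → BE lies within Schema3.
E → BC: restricted closure across fragments reaches BC.
B → A lies within Schema3.
AD → B lies within Schema3.
Every dependency is enforceable on the fragments, so the decomposition is dependency-preserving.

none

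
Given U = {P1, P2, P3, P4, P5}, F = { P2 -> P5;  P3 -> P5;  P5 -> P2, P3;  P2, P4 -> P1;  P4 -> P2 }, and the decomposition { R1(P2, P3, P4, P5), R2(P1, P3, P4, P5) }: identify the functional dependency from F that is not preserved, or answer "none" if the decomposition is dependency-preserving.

P2 → P5 lies within R1.
P3 → P5 lies within R1.
P5 → P2, P3 lies within R1.
P2, P4 → P1: restricted closure across fragments reaches P1.
P4 → P2 lies within R1.
Every dependency is enforceable on the fragments, so the decomposition is dependency-preserving.

none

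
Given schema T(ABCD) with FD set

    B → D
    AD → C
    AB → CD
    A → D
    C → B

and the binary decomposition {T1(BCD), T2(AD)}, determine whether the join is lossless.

Common attributes: T1 ∩ T2 = {D}.
No dependency enlarges {D}, so (D)⁺ = {D}.
The closure contains neither all of T1 = {BCD} nor all of T2 = {AD}, so the common attributes are not a superkey of either fragment. The join is lossy.

No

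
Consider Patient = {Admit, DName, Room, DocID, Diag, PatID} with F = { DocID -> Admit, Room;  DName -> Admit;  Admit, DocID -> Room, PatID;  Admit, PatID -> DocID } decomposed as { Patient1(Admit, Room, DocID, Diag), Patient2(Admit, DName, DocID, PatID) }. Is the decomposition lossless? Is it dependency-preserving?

lossy but dependency-preserving

Lossless test: (Admit, DocID)⁺ = {Admit, Room, DocID, PatID}, which is a superkey of neither fragment — lossy.
Dependency preservation: Admit, DocID → Room, PatID is not contained in any single fragment, but the restricted closure of its left-hand side across the fragments still reaches the right-hand side; the remaining FDs each lie inside some fragment. All dependencies are preserved.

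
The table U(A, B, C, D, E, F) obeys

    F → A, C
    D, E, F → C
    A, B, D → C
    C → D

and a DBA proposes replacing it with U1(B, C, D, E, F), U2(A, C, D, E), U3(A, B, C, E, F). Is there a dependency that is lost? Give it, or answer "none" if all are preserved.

A, B, D → C

Check A, B, D → C: no single fragment contains all of {A, B, C, D}, and the restricted closure of {A, B, D} across the fragments never reaches {C}.
F → A, C is preserved.
D, E, F → C is preserved.
C → D is preserved.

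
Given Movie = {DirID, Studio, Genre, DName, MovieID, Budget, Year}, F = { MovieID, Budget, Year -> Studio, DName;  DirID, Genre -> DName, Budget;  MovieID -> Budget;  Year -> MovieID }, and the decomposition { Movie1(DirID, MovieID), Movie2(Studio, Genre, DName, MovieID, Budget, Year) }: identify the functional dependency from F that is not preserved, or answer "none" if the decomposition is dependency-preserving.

Check DirID, Genre → DName, Budget: no single fragment contains all of {DirID, Genre, DName, Budget}, and the restricted closure of {DirID, Genre} across the fragments never reaches {DName, Budget}.
MovieID, Budget, Year → Studio, DName is preserved.
MovieID → Budget is preserved.
Year → MovieID is preserved.

DirID, Genre -> DName, Budget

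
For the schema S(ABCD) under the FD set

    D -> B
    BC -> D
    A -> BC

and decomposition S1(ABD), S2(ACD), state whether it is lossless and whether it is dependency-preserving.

Lossless test: (AD)⁺ = {ABCD}, which contains all of one fragment — lossless.
Dependency preservation: the restricted closure of {BC} across the fragments never reaches {D}, so BC → D cannot be enforced without a join — not preserved.

lossless but not dependency-preserving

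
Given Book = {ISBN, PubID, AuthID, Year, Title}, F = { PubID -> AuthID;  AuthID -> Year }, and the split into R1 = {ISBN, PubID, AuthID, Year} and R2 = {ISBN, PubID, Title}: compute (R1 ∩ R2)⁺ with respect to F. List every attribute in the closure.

R1 ∩ R2 = {ISBN, PubID}.
PubID → AuthID applies, adding AuthID
AuthID → Year applies, adding Year
Closure: {ISBN, PubID, AuthID, Year}.

ISBN, PubID, AuthID, Year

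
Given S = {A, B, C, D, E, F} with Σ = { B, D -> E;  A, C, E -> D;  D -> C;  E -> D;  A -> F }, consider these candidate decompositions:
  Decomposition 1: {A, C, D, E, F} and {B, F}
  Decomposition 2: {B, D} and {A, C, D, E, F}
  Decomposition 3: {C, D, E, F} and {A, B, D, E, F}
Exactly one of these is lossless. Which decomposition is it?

Decomposition 1: common = {F}, closure = {F} → lossy.
Decomposition 2: common = {D}, closure = {C, D} → lossy.
Decomposition 3: common = {D, E, F}, closure = {C, D, E, F} → lossless.

Decomposition 3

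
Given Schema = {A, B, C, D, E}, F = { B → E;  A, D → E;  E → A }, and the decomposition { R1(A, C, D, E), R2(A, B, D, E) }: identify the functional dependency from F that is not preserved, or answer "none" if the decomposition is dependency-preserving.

none

B → E lies within R2.
A, D → E lies within R1.
E → A lies within R1.
Every dependency is enforceable on the fragments, so the decomposition is dependency-preserving.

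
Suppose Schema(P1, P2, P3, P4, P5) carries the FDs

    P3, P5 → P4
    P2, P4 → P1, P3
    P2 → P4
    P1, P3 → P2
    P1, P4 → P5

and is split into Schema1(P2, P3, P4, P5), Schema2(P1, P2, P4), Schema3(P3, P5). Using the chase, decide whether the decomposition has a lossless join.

Yes

Chase test. Columns are P1, P2, P3, P4, P5; row i has aⱼ where attribute j ∈ Schemai, else bᵢⱼ.
Initial tableau (one row per fragment):
  row 1: b11 a2 a3 a4 a5
  row 2: a1 a2 b23 a4 b25
  row 3: b31 b32 a3 b34 a5
Rows 1 and 3 agree on P3, P5; apply P3, P5→P4 and equate their P4 entries.
Rows 1 and 2 agree on P2, P4; apply P2, P4→P1, P3 and equate their P1, P3 entries.
Rows 1 and 2 agree on P1, P4; apply P1, P4→P5 and equate their P5 entries.
Row 1 is now all distinguished symbols — the join is lossless.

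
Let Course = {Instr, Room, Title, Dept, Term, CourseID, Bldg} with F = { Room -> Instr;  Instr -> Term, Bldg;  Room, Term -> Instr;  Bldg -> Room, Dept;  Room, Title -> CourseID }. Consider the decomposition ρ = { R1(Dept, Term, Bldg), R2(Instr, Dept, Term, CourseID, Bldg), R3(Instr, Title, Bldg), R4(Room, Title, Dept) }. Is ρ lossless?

No

Chase test. Columns are Instr, Room, Title, Dept, Term, CourseID, Bldg; row i has aⱼ where attribute j ∈ Ri, else bᵢⱼ.
Initial tableau (one row per fragment):
  row 1: b11 b12 b13 a4 a5 b16 a7
  row 2: a1 b22 b23 a4 a5 a6 a7
  row 3: a1 b32 a3 b34 b35 b36 a7
  row 4: b41 a2 a3 a4 b45 b46 b47
Rows 2 and 3 agree on Instr; apply Instr→Term, Bldg and equate their Term, Bldg entries.
Rows 1 and 2 agree on Bldg; apply Bldg→Room, Dept and equate their Room, Dept entries.
Rows 1 and 3 agree on Bldg; apply Bldg→Room, Dept and equate their Room, Dept entries.
Rows 1 and 2 agree on Room; apply Room→Instr and equate their Instr entries.
No row becomes fully distinguished — the join is lossy.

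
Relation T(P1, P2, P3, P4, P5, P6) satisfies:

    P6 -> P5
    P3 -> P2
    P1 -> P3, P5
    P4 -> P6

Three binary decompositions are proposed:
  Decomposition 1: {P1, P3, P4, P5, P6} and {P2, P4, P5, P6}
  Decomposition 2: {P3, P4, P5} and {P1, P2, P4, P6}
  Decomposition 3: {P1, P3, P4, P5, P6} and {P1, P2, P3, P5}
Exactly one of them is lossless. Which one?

Decomposition 3

Decomposition 1: common = {P4, P5, P6}, closure = {P4, P5, P6} → lossy.
Decomposition 2: common = {P4}, closure = {P4, P5, P6} → lossy.
Decomposition 3: common = {P1, P3, P5}, closure = {P1, P2, P3, P5} → lossless.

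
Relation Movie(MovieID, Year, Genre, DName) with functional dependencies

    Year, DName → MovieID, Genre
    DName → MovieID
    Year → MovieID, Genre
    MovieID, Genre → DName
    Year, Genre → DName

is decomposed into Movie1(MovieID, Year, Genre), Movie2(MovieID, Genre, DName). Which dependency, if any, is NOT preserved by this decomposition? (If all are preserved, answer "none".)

Year, DName → MovieID, Genre: restricted closure across fragments reaches MovieID, Genre.
DName → MovieID lies within Movie2.
Year → MovieID, Genre lies within Movie1.
MovieID, Genre → DName lies within Movie2.
Year, Genre → DName: restricted closure across fragments reaches DName.
Every dependency is enforceable on the fragments, so the decomposition is dependency-preserving.

none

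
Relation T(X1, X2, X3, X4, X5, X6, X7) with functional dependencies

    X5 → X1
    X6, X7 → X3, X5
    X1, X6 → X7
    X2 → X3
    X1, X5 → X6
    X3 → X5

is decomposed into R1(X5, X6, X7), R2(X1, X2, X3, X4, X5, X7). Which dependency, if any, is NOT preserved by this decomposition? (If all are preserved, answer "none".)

X1, X6 → X7

Check X1, X6 → X7: no single fragment contains all of {X1, X6, X7}, and the restricted closure of {X1, X6} across the fragments never reaches {X7}.
X5 → X1 is preserved.
X6, X7 → X3, X5 is preserved.
X2 → X3 is preserved.
X1, X5 → X6 is preserved.
X3 → X5 is preserved.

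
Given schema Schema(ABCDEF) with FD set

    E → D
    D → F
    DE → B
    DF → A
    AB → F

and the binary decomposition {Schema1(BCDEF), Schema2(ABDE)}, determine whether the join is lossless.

Common attributes: Schema1 ∩ Schema2 = {BDE}.
Closure of {BDE}: D → F applies, adding F; DF → A applies, adding A. So (BDE)⁺ = {ABDEF}.
This closure contains every attribute of Schema2, so Schema1 ∩ Schema2 → Schema2. The join is lossless.

Yes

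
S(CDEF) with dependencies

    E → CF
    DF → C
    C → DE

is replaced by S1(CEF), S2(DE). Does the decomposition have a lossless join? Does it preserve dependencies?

Lossless test: (E)⁺ = {CDEF}, which contains all of one fragment — lossless.
Dependency preservation: the restricted closure of {DF} across the fragments never reaches {C}, so DF → C cannot be enforced without a join — not preserved.

lossless but not dependency-preserving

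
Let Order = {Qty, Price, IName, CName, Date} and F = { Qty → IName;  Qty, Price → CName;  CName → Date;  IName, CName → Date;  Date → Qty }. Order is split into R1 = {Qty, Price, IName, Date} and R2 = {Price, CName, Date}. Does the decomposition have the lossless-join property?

Common attributes: R1 ∩ R2 = {Price, Date}.
Closure of {Price, Date}: Date → Qty applies, adding Qty; Qty → IName applies, adding IName; Qty, Price → CName applies, adding CName. So (Price, Date)⁺ = {Qty, Price, IName, CName, Date}.
This closure contains every attribute of R1, so R1 ∩ R2 → R1. The join is lossless.

Yes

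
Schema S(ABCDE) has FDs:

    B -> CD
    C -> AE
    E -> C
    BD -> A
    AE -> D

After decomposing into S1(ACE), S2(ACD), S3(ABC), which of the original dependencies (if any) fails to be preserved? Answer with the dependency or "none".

none

B → CD: restricted closure across fragments reaches CD.
C → AE lies within S1.
E → C lies within S1.
BD → A: restricted closure across fragments reaches A.
AE → D: restricted closure across fragments reaches D.
Every dependency is enforceable on the fragments, so the decomposition is dependency-preserving.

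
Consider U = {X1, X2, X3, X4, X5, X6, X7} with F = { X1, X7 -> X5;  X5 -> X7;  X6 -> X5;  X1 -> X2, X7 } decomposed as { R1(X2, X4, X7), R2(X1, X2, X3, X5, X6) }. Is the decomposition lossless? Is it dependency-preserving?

lossy and not dependency-preserving

Lossless test: (X2)⁺ = {X2}, which is a superkey of neither fragment — lossy.
Dependency preservation: the restricted closure of {X5} across the fragments never reaches {X7}, so X5 → X7 cannot be enforced without a join — not preserved.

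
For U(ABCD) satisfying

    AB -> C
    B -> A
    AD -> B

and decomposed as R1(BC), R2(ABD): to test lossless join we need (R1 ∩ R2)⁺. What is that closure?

R1 ∩ R2 = {B}.
B → A applies, adding A
AB → C applies, adding C
Closure: {ABC}.

ABC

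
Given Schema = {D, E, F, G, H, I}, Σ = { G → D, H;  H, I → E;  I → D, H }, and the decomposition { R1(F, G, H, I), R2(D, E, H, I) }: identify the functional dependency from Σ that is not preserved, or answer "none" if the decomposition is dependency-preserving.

G → D, H

Check G → D, H: no single fragment contains all of {D, G, H}, and the restricted closure of {G} across the fragments never reaches {D, H}.
H, I → E is preserved.
I → D, H is preserved.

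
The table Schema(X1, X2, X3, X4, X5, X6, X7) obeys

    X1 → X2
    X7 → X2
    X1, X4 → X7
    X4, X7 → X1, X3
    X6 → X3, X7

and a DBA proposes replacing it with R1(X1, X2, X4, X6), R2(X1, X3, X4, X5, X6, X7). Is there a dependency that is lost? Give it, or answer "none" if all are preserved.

Check X7 → X2: no single fragment contains all of {X2, X7}, and the restricted closure of {X7} across the fragments never reaches {X2}.
X1 → X2 is preserved.
X1, X4 → X7 is preserved.
X4, X7 → X1, X3 is preserved.
X6 → X3, X7 is preserved.

X7 → X2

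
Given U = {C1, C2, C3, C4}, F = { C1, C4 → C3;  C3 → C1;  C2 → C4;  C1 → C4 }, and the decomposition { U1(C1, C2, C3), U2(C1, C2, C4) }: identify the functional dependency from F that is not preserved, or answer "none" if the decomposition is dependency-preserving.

none

C1, C4 → C3: restricted closure across fragments reaches C3.
C3 → C1 lies within U1.
C2 → C4 lies within U2.
C1 → C4 lies within U2.
Every dependency is enforceable on the fragments, so the decomposition is dependency-preserving.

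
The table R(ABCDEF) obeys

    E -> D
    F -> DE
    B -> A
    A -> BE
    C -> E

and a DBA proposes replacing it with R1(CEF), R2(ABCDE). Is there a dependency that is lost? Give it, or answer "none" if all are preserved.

E → D lies within R2.
F → DE: restricted closure across fragments reaches DE.
B → A lies within R2.
A → BE lies within R2.
C → E lies within R1.
Every dependency is enforceable on the fragments, so the decomposition is dependency-preserving.

none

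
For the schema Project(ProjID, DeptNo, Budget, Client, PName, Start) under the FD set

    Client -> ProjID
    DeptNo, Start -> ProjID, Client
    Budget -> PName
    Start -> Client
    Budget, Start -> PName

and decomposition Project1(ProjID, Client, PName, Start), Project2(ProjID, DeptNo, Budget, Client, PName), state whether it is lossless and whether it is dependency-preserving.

Lossless test: (ProjID, Client, PName)⁺ = {ProjID, Client, PName}, which is a superkey of neither fragment — lossy.
Dependency preservation: DeptNo, Start → ProjID, Client; Budget, Start → PName are not contained in any single fragment, but the restricted closure of each left-hand side across the fragments still reaches the right-hand side; the remaining FDs each lie inside some fragment. All dependencies are preserved.

lossy but dependency-preserving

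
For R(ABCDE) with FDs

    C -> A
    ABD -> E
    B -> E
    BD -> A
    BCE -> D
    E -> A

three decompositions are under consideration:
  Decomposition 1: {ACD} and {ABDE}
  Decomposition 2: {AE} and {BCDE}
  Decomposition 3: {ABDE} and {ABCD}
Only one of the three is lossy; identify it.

Decomposition 1

Decomposition 1: common = {AD}, closure = {AD} → lossy.
Decomposition 2: common = {E}, closure = {AE} → lossless.
Decomposition 3: common = {ABD}, closure = {ABDE} → lossless.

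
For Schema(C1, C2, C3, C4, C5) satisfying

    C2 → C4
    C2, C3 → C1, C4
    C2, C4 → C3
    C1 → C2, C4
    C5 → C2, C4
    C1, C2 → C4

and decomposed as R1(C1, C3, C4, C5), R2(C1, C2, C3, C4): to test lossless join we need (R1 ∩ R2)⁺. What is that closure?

R1 ∩ R2 = {C1, C3, C4}.
C1 → C2, C4 applies, adding C2
Closure: {C1, C2, C3, C4}.

C1, C2, C3, C4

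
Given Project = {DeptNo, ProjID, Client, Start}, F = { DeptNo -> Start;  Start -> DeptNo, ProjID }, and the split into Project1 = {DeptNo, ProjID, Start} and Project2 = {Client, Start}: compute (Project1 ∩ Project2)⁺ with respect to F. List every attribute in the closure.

Project1 ∩ Project2 = {Start}.
Start → DeptNo, ProjID applies, adding DeptNo, ProjID
Closure: {DeptNo, ProjID, Start}.

DeptNo, ProjID, Start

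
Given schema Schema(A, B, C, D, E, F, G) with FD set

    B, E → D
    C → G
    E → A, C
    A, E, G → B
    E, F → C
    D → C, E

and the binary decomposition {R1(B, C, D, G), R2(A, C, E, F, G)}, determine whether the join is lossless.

No

Common attributes: R1 ∩ R2 = {C, G}.
No dependency enlarges {C, G}, so (C, G)⁺ = {C, G}.
The closure contains neither all of R1 = {B, C, D, G} nor all of R2 = {A, C, E, F, G}, so the common attributes are not a superkey of either fragment. The join is lossy.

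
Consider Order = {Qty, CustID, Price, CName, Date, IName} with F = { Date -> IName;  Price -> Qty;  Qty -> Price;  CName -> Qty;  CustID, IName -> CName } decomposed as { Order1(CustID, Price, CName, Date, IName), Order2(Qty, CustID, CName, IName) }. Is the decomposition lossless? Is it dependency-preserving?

lossless but not dependency-preserving

Lossless test: (CustID, CName, IName)⁺ = {Qty, CustID, Price, CName, IName}, which contains all of one fragment — lossless.
Dependency preservation: the restricted closure of {Price} across the fragments never reaches {Qty}, so Price → Qty cannot be enforced without a join — not preserved.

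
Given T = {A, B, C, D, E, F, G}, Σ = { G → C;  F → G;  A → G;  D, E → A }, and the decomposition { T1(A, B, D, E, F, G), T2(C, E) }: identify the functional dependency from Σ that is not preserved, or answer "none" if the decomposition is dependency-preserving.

Check G → C: no single fragment contains all of {C, G}, and the restricted closure of {G} across the fragments never reaches {C}.
F → G is preserved.
A → G is preserved.
D, E → A is preserved.

G → C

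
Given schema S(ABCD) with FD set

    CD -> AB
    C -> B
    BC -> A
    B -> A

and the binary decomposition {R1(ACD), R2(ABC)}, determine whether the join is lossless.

Yes

Common attributes: R1 ∩ R2 = {AC}.
Closure of {AC}: C → B applies, adding B. So (AC)⁺ = {ABC}.
This closure contains every attribute of R2, so R1 ∩ R2 → R2. The join is lossless.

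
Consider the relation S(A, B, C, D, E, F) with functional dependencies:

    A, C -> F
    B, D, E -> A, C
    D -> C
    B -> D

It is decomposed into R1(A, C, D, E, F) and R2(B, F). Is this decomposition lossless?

Common attributes: R1 ∩ R2 = {F}.
No dependency enlarges {F}, so (F)⁺ = {F}.
The closure contains neither all of R1 = {A, C, D, E, F} nor all of R2 = {B, F}, so the common attributes are not a superkey of either fragment. The join is lossy.

No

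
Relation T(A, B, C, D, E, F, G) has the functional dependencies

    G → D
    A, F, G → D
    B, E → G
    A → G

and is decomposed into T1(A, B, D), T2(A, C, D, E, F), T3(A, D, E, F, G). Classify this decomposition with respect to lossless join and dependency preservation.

Lossless test (chase): Rows 1 and 2 agree on A; apply A→G and equate their G entries. Rows 1 and 3 agree on A; apply A→G and equate their G entries. No row becomes fully distinguished — the join is lossy.
Dependency preservation: the restricted closure of {B, E} across the fragments never reaches {G}, so B, E → G cannot be enforced without a join — not preserved.

lossy and not dependency-preserving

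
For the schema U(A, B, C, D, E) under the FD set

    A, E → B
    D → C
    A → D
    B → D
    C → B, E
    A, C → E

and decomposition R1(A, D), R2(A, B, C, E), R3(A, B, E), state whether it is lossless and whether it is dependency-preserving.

Lossless test (chase): Rows 1 and 2 agree on A; apply A→D and equate their D entries. Rows 1 and 3 agree on A; apply A→D and equate their D entries. Rows 1 and 2 agree on D; apply D→C and equate their C entries. Rows 1 and 3 agree on D; apply D→C and equate their C entries. Rows 1 and 2 agree on C; apply C→B, E and equate their B, E entries. Row 1 is now all distinguished symbols — the join is lossless.
Dependency preservation: the restricted closure of {D} across the fragments never reaches {C}, so D → C cannot be enforced without a join — not preserved.

lossless but not dependency-preserving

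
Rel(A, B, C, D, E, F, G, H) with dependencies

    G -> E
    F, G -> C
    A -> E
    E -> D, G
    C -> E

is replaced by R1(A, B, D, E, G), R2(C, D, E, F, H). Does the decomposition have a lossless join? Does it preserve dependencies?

Lossless test: (D, E)⁺ = {D, E, G}, which is a superkey of neither fragment — lossy.
Dependency preservation: F, G → C is not contained in any single fragment, but the restricted closure of its left-hand side across the fragments still reaches the right-hand side; the remaining FDs each lie inside some fragment. All dependencies are preserved.

lossy but dependency-preserving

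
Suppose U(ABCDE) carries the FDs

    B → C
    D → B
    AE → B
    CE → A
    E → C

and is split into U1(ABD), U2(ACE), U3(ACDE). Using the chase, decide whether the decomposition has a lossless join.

Yes

Chase test. Columns are ABCDE; row i has aⱼ where attribute j ∈ Ui, else bᵢⱼ.
Initial tableau (one row per fragment):
  row 1: a1 a2 b13 a4 b15
  row 2: a1 b22 a3 b24 a5
  row 3: a1 b32 a3 a4 a5
Rows 1 and 3 agree on D; apply D→B and equate their B entries.
Rows 2 and 3 agree on AE; apply AE→B and equate their B entries.
Rows 1 and 2 agree on B; apply B→C and equate their C entries.
Row 3 is now all distinguished symbols — the join is lossless.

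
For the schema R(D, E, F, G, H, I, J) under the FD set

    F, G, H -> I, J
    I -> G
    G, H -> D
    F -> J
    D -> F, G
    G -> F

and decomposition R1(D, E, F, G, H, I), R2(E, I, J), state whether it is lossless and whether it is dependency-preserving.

Lossless test: (E, I)⁺ = {E, F, G, I, J}, which contains all of one fragment — lossless.
Dependency preservation: the restricted closure of {F} across the fragments never reaches {J}, so F → J cannot be enforced without a join — not preserved.

lossless but not dependency-preserving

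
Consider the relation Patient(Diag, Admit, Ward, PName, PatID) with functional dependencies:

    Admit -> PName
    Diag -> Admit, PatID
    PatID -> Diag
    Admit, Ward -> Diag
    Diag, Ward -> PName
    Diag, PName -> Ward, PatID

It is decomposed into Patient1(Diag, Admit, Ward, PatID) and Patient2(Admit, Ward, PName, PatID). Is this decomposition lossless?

Yes

Common attributes: Patient1 ∩ Patient2 = {Admit, Ward, PatID}.
Closure of {Admit, Ward, PatID}: Admit → PName applies, adding PName; PatID → Diag applies, adding Diag. So (Admit, Ward, PatID)⁺ = {Diag, Admit, Ward, PName, PatID}.
This closure contains every attribute of Patient1, so Patient1 ∩ Patient2 → Patient1. The join is lossless.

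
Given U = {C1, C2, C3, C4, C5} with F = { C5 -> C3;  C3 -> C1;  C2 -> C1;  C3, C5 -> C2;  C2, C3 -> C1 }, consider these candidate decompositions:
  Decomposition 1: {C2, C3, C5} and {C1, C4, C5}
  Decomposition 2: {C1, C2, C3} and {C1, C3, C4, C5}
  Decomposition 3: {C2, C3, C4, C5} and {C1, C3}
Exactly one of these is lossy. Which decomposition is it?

Decomposition 1: common = {C5}, closure = {C1, C2, C3, C5} → lossless.
Decomposition 2: common = {C1, C3}, closure = {C1, C3} → lossy.
Decomposition 3: common = {C3}, closure = {C1, C3} → lossless.

Decomposition 2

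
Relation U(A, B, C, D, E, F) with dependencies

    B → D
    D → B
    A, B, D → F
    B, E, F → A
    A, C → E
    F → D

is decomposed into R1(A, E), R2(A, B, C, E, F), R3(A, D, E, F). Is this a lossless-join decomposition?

Chase test. Columns are A, B, C, D, E, F; row i has aⱼ where attribute j ∈ Ri, else bᵢⱼ.
Initial tableau (one row per fragment):
  row 1: a1 b12 b13 b14 a5 b16
  row 2: a1 a2 a3 b24 a5 a6
  row 3: a1 b32 b33 a4 a5 a6
Rows 2 and 3 agree on F; apply F→D and equate their D entries.
Rows 2 and 3 agree on D; apply D→B and equate their B entries.
Row 2 is now all distinguished symbols — the join is lossless.

Yes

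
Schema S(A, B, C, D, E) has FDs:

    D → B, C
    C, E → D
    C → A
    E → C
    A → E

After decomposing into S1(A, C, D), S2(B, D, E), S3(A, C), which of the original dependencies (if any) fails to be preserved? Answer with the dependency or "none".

D → B, C: restricted closure across fragments reaches B, C.
C, E → D: restricted closure across fragments reaches D.
C → A lies within S1.
E → C: restricted closure across fragments reaches C.
A → E: restricted closure across fragments reaches E.
Every dependency is enforceable on the fragments, so the decomposition is dependency-preserving.

none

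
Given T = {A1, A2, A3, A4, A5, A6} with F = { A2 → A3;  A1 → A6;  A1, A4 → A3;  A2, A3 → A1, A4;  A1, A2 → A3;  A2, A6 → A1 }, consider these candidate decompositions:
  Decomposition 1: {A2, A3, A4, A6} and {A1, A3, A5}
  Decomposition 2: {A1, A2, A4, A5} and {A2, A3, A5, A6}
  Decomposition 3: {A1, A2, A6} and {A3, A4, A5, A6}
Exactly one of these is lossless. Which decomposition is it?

Decomposition 2

Decomposition 1: common = {A3}, closure = {A3} → lossy.
Decomposition 2: common = {A2, A5}, closure = {A1, A2, A3, A4, A5, A6} → lossless.
Decomposition 3: common = {A6}, closure = {A6} → lossy.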